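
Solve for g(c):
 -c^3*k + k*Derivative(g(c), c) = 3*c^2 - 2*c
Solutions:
 g(c) = C1 + c^4/4 + c^3/k - c^2/k


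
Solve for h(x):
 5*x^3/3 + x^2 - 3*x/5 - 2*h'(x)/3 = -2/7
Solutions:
 h(x) = C1 + 5*x^4/8 + x^3/2 - 9*x^2/20 + 3*x/7


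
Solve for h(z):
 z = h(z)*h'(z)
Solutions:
 h(z) = -sqrt(C1 + z^2)
 h(z) = sqrt(C1 + z^2)


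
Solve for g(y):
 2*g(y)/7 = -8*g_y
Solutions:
 g(y) = C1*exp(-y/28)


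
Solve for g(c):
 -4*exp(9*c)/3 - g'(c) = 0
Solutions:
 g(c) = C1 - 4*exp(9*c)/27


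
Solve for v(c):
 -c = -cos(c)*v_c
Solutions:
 v(c) = C1 + Integral(c/cos(c), c)


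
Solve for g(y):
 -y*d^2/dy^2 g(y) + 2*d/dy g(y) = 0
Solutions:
 g(y) = C1 + C2*y^3


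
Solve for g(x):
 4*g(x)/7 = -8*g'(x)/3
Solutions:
 g(x) = C1*exp(-3*x/14)


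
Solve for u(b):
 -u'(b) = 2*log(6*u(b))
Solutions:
 Integral(1/(log(_y) + log(6)), (_y, u(b)))/2 = C1 - b


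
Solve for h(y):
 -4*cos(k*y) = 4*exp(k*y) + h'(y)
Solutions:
 h(y) = C1 - 4*exp(k*y)/k - 4*sin(k*y)/k


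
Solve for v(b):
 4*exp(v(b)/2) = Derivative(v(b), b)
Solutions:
 v(b) = 2*log(-1/(C1 + 4*b)) + 2*log(2)


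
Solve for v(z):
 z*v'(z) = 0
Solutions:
 v(z) = C1


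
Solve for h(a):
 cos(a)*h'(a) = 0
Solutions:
 h(a) = C1


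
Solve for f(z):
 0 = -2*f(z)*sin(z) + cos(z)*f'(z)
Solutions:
 f(z) = C1/cos(z)^2


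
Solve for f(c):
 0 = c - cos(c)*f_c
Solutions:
 f(c) = C1 + Integral(c/cos(c), c)


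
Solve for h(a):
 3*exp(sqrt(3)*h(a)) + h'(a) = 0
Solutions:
 h(a) = sqrt(3)*(2*log(1/(C1 + 3*a)) - log(3))/6


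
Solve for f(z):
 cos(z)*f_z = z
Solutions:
 f(z) = C1 + Integral(z/cos(z), z)


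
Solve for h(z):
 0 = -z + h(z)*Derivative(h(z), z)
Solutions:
 h(z) = -sqrt(C1 + z^2)
 h(z) = sqrt(C1 + z^2)


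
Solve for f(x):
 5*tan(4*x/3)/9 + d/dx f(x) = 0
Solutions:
 f(x) = C1 + 5*log(cos(4*x/3))/12


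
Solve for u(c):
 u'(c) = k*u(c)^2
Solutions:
 u(c) = -1/(C1 + c*k)


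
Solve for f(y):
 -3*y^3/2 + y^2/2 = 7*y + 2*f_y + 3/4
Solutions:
 f(y) = C1 - 3*y^4/16 + y^3/12 - 7*y^2/4 - 3*y/8


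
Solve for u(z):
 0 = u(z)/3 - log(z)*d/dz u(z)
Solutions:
 u(z) = C1*exp(li(z)/3)


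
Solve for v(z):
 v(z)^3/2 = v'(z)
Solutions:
 v(z) = -sqrt(-1/(C1 + z))
 v(z) = sqrt(-1/(C1 + z))


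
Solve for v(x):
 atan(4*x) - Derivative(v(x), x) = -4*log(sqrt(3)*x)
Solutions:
 v(x) = C1 + 4*x*log(x) + x*atan(4*x) - 4*x + 2*x*log(3) - log(16*x^2 + 1)/8


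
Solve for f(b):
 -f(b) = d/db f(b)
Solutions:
 f(b) = C1*exp(-b)


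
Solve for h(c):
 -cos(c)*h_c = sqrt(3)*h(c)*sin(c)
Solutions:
 h(c) = C1*cos(c)^(sqrt(3))


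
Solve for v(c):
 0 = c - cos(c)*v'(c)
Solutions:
 v(c) = C1 + Integral(c/cos(c), c)


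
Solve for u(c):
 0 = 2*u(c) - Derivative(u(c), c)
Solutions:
 u(c) = C1*exp(2*c)


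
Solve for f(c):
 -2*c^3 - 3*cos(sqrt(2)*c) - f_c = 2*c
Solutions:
 f(c) = C1 - c^4/2 - c^2 - 3*sqrt(2)*sin(sqrt(2)*c)/2


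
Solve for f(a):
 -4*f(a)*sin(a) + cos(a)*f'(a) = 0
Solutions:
 f(a) = C1/cos(a)^4


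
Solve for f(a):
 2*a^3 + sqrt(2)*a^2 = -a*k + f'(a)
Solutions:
 f(a) = C1 + a^4/2 + sqrt(2)*a^3/3 + a^2*k/2


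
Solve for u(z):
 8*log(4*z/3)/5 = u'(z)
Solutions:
 u(z) = C1 + 8*z*log(z)/5 - 8*z*log(3)/5 - 8*z/5 + 16*z*log(2)/5


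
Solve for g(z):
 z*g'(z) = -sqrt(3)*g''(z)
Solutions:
 g(z) = C1 + C2*erf(sqrt(2)*3^(3/4)*z/6)


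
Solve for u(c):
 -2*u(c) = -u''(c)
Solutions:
 u(c) = C1*exp(-sqrt(2)*c) + C2*exp(sqrt(2)*c)


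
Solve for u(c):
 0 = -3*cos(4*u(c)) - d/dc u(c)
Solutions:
 u(c) = -asin((C1 + exp(24*c))/(C1 - exp(24*c)))/4 + pi/4
 u(c) = asin((C1 + exp(24*c))/(C1 - exp(24*c)))/4


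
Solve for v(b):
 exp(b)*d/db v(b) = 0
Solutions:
 v(b) = C1


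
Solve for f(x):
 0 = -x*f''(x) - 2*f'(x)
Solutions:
 f(x) = C1 + C2/x


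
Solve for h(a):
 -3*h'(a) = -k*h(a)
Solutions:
 h(a) = C1*exp(a*k/3)


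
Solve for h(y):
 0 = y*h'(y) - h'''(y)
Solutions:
 h(y) = C1 + Integral(C2*airyai(y) + C3*airybi(y), y)


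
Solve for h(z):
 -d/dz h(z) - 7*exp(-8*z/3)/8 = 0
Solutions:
 h(z) = C1 + 21*exp(-8*z/3)/64


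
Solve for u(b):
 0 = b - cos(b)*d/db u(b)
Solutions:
 u(b) = C1 + Integral(b/cos(b), b)


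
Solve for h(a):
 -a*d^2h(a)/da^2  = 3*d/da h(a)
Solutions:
 h(a) = C1 + C2/a^2


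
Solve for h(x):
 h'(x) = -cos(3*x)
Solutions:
 h(x) = C1 - sin(3*x)/3


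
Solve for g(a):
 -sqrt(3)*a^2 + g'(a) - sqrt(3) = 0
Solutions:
 g(a) = C1 + sqrt(3)*a^3/3 + sqrt(3)*a


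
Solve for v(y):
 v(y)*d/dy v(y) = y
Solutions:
 v(y) = -sqrt(C1 + y^2)
 v(y) = sqrt(C1 + y^2)


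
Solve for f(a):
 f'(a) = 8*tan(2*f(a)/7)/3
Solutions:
 f(a) = -7*asin(C1*exp(16*a/21))/2 + 7*pi/2
 f(a) = 7*asin(C1*exp(16*a/21))/2


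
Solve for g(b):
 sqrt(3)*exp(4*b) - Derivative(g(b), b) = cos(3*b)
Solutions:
 g(b) = C1 + sqrt(3)*exp(4*b)/4 - sin(3*b)/3


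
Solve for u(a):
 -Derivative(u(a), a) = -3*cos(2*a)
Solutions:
 u(a) = C1 + 3*sin(2*a)/2


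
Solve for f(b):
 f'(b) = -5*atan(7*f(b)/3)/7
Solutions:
 Integral(1/atan(7*_y/3), (_y, f(b))) = C1 - 5*b/7


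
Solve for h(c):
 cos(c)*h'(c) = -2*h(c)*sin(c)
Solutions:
 h(c) = C1*cos(c)^2


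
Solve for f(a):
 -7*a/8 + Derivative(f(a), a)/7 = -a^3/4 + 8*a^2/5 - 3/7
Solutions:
 f(a) = C1 - 7*a^4/16 + 56*a^3/15 + 49*a^2/16 - 3*a


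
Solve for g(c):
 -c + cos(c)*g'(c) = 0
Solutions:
 g(c) = C1 + Integral(c/cos(c), c)


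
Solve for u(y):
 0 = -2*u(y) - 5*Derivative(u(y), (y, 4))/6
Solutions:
 u(y) = (C1*sin(3^(1/4)*5^(3/4)*y/5) + C2*cos(3^(1/4)*5^(3/4)*y/5))*exp(-3^(1/4)*5^(3/4)*y/5) + (C3*sin(3^(1/4)*5^(3/4)*y/5) + C4*cos(3^(1/4)*5^(3/4)*y/5))*exp(3^(1/4)*5^(3/4)*y/5)


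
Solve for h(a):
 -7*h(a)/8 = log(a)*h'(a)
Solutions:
 h(a) = C1*exp(-7*li(a)/8)


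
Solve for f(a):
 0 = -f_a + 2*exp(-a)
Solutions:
 f(a) = C1 - 2*exp(-a)


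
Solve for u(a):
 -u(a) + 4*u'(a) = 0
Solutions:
 u(a) = C1*exp(a/4)


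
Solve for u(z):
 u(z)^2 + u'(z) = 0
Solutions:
 u(z) = 1/(C1 + z)


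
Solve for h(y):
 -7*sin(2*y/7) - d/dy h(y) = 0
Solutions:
 h(y) = C1 + 49*cos(2*y/7)/2


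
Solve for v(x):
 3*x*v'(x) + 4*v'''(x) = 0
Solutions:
 v(x) = C1 + Integral(C2*airyai(-6^(1/3)*x/2) + C3*airybi(-6^(1/3)*x/2), x)


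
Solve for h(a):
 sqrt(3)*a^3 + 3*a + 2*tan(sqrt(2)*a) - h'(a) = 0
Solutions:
 h(a) = C1 + sqrt(3)*a^4/4 + 3*a^2/2 - sqrt(2)*log(cos(sqrt(2)*a))


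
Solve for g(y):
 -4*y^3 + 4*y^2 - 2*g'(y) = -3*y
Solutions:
 g(y) = C1 - y^4/2 + 2*y^3/3 + 3*y^2/4


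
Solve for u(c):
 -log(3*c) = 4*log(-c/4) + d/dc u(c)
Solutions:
 u(c) = C1 - 5*c*log(c) + c*(-log(3) + 5 + 8*log(2) - 4*I*pi)


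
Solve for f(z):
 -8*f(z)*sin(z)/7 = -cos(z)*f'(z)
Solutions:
 f(z) = C1/cos(z)^(8/7)


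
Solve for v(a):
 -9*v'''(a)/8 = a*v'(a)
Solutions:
 v(a) = C1 + Integral(C2*airyai(-2*3^(1/3)*a/3) + C3*airybi(-2*3^(1/3)*a/3), a)


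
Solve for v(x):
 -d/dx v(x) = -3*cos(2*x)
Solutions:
 v(x) = C1 + 3*sin(2*x)/2


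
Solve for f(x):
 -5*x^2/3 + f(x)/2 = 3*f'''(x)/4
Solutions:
 f(x) = C3*exp(2^(1/3)*3^(2/3)*x/3) + 10*x^2/3 + (C1*sin(2^(1/3)*3^(1/6)*x/2) + C2*cos(2^(1/3)*3^(1/6)*x/2))*exp(-2^(1/3)*3^(2/3)*x/6)


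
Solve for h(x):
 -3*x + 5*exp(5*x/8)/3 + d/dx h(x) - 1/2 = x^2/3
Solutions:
 h(x) = C1 + x^3/9 + 3*x^2/2 + x/2 - 8*exp(5*x/8)/3


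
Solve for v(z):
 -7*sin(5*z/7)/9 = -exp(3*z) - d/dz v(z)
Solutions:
 v(z) = C1 - exp(3*z)/3 - 49*cos(5*z/7)/45


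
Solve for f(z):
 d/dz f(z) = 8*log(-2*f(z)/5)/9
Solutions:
 -9*Integral(1/(log(-_y) - log(5) + log(2)), (_y, f(z)))/8 = C1 - z


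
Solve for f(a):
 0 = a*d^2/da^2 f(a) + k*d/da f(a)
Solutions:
 f(a) = C1 + a^(1 - re(k))*(C2*sin(log(a)*Abs(im(k))) + C3*cos(log(a)*im(k)))


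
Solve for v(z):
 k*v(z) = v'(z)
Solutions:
 v(z) = C1*exp(k*z)


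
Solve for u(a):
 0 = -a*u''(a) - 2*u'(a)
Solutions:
 u(a) = C1 + C2/a


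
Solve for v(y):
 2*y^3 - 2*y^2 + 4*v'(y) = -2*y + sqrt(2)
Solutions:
 v(y) = C1 - y^4/8 + y^3/6 - y^2/4 + sqrt(2)*y/4


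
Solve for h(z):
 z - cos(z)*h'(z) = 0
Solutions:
 h(z) = C1 + Integral(z/cos(z), z)


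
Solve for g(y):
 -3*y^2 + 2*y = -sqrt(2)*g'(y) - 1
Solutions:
 g(y) = C1 + sqrt(2)*y^3/2 - sqrt(2)*y^2/2 - sqrt(2)*y/2


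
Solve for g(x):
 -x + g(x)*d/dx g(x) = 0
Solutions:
 g(x) = -sqrt(C1 + x^2)
 g(x) = sqrt(C1 + x^2)


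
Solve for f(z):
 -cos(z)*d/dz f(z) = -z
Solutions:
 f(z) = C1 + Integral(z/cos(z), z)


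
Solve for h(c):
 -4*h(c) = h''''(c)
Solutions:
 h(c) = (C1*sin(c) + C2*cos(c))*exp(-c) + (C3*sin(c) + C4*cos(c))*exp(c)


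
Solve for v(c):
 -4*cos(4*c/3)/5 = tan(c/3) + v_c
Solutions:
 v(c) = C1 + 3*log(cos(c/3)) - 3*sin(4*c/3)/5


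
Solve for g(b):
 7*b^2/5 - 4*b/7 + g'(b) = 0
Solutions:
 g(b) = C1 - 7*b^3/15 + 2*b^2/7


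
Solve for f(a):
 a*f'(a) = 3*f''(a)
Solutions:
 f(a) = C1 + C2*erfi(sqrt(6)*a/6)


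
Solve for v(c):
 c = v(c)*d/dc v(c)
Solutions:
 v(c) = -sqrt(C1 + c^2)
 v(c) = sqrt(C1 + c^2)


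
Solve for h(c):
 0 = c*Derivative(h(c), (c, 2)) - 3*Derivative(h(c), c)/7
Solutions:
 h(c) = C1 + C2*c^(10/7)


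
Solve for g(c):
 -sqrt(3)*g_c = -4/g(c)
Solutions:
 g(c) = -sqrt(C1 + 24*sqrt(3)*c)/3
 g(c) = sqrt(C1 + 24*sqrt(3)*c)/3


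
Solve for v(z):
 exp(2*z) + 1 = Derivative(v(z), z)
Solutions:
 v(z) = C1 + z + exp(2*z)/2


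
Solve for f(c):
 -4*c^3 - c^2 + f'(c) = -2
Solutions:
 f(c) = C1 + c^4 + c^3/3 - 2*c


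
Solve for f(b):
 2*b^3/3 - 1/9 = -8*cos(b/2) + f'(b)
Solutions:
 f(b) = C1 + b^4/6 - b/9 + 16*sin(b/2)


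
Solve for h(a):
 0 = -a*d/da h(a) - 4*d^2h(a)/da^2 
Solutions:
 h(a) = C1 + C2*erf(sqrt(2)*a/4)


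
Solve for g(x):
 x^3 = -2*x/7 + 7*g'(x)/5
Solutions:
 g(x) = C1 + 5*x^4/28 + 5*x^2/49


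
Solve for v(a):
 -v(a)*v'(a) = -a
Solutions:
 v(a) = -sqrt(C1 + a^2)
 v(a) = sqrt(C1 + a^2)


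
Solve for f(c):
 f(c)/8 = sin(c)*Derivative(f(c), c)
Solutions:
 f(c) = C1*(cos(c) - 1)^(1/16)/(cos(c) + 1)^(1/16)


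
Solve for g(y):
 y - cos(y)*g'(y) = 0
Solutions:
 g(y) = C1 + Integral(y/cos(y), y)


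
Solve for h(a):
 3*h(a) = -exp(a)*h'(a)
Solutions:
 h(a) = C1*exp(3*exp(-a))


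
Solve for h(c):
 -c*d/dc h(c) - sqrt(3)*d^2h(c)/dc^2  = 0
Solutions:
 h(c) = C1 + C2*erf(sqrt(2)*3^(3/4)*c/6)


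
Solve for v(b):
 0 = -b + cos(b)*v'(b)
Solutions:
 v(b) = C1 + Integral(b/cos(b), b)


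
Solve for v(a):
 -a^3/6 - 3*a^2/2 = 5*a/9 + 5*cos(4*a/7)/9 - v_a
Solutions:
 v(a) = C1 + a^4/24 + a^3/2 + 5*a^2/18 + 35*sin(4*a/7)/36


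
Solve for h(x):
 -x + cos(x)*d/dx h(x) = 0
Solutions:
 h(x) = C1 + Integral(x/cos(x), x)


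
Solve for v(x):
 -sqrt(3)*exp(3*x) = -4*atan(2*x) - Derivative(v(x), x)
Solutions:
 v(x) = C1 - 4*x*atan(2*x) + sqrt(3)*exp(3*x)/3 + log(4*x^2 + 1)


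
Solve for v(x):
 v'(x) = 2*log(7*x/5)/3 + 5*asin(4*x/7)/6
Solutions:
 v(x) = C1 + 2*x*log(x)/3 + 5*x*asin(4*x/7)/6 - 2*x*log(5)/3 - 2*x/3 + 2*x*log(7)/3 + 5*sqrt(49 - 16*x^2)/24


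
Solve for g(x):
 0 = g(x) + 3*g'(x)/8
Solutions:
 g(x) = C1*exp(-8*x/3)


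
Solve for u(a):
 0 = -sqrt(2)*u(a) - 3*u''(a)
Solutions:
 u(a) = C1*sin(2^(1/4)*sqrt(3)*a/3) + C2*cos(2^(1/4)*sqrt(3)*a/3)


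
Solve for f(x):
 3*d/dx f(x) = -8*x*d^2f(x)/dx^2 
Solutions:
 f(x) = C1 + C2*x^(5/8)


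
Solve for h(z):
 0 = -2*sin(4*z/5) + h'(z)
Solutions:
 h(z) = C1 - 5*cos(4*z/5)/2


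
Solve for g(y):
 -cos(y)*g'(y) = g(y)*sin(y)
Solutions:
 g(y) = C1*cos(y)


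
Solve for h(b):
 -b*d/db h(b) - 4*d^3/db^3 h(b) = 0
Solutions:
 h(b) = C1 + Integral(C2*airyai(-2^(1/3)*b/2) + C3*airybi(-2^(1/3)*b/2), b)


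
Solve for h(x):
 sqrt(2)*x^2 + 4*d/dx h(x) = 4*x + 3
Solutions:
 h(x) = C1 - sqrt(2)*x^3/12 + x^2/2 + 3*x/4


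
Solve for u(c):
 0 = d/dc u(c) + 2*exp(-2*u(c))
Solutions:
 u(c) = log(-sqrt(C1 - 4*c))
 u(c) = log(C1 - 4*c)/2


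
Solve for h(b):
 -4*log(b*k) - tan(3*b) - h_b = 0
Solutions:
 h(b) = C1 - 4*b*log(b*k) + 4*b + log(cos(3*b))/3


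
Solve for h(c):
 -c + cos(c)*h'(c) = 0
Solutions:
 h(c) = C1 + Integral(c/cos(c), c)


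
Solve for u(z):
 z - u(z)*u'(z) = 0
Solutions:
 u(z) = -sqrt(C1 + z^2)
 u(z) = sqrt(C1 + z^2)


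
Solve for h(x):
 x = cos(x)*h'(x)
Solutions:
 h(x) = C1 + Integral(x/cos(x), x)


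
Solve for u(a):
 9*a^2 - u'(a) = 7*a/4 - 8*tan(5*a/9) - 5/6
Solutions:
 u(a) = C1 + 3*a^3 - 7*a^2/8 + 5*a/6 - 72*log(cos(5*a/9))/5


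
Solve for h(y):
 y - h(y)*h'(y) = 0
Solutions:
 h(y) = -sqrt(C1 + y^2)
 h(y) = sqrt(C1 + y^2)


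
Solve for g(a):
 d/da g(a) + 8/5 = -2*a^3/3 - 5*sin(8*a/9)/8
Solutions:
 g(a) = C1 - a^4/6 - 8*a/5 + 45*cos(8*a/9)/64


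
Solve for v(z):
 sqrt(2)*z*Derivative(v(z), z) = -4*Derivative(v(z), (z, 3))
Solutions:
 v(z) = C1 + Integral(C2*airyai(-sqrt(2)*z/2) + C3*airybi(-sqrt(2)*z/2), z)


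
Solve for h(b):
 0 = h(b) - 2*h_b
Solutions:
 h(b) = C1*exp(b/2)


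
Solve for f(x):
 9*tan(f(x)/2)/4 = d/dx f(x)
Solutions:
 f(x) = -2*asin(C1*exp(9*x/8)) + 2*pi
 f(x) = 2*asin(C1*exp(9*x/8))


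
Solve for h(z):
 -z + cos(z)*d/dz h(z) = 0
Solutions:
 h(z) = C1 + Integral(z/cos(z), z)


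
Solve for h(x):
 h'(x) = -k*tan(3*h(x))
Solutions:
 h(x) = -asin(C1*exp(-3*k*x))/3 + pi/3
 h(x) = asin(C1*exp(-3*k*x))/3


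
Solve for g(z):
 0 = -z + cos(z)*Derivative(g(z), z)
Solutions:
 g(z) = C1 + Integral(z/cos(z), z)


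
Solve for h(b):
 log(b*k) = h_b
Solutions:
 h(b) = C1 + b*log(b*k) - b


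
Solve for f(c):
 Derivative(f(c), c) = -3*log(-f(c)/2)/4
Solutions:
 4*Integral(1/(log(-_y) - log(2)), (_y, f(c)))/3 = C1 - c


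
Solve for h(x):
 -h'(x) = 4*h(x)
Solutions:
 h(x) = C1*exp(-4*x)


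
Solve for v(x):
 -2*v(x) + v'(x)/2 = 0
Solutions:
 v(x) = C1*exp(4*x)


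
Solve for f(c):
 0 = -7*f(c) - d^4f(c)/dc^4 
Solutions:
 f(c) = (C1*sin(sqrt(2)*7^(1/4)*c/2) + C2*cos(sqrt(2)*7^(1/4)*c/2))*exp(-sqrt(2)*7^(1/4)*c/2) + (C3*sin(sqrt(2)*7^(1/4)*c/2) + C4*cos(sqrt(2)*7^(1/4)*c/2))*exp(sqrt(2)*7^(1/4)*c/2)


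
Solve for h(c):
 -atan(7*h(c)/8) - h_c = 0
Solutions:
 Integral(1/atan(7*_y/8), (_y, h(c))) = C1 - c


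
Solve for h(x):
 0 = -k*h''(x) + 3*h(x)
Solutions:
 h(x) = C1*exp(-sqrt(3)*x*sqrt(1/k)) + C2*exp(sqrt(3)*x*sqrt(1/k))


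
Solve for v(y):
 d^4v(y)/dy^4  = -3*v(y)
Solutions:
 v(y) = (C1*sin(sqrt(2)*3^(1/4)*y/2) + C2*cos(sqrt(2)*3^(1/4)*y/2))*exp(-sqrt(2)*3^(1/4)*y/2) + (C3*sin(sqrt(2)*3^(1/4)*y/2) + C4*cos(sqrt(2)*3^(1/4)*y/2))*exp(sqrt(2)*3^(1/4)*y/2)


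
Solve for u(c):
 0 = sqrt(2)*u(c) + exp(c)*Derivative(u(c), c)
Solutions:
 u(c) = C1*exp(sqrt(2)*exp(-c))


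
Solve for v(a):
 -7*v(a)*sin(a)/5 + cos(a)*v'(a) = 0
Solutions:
 v(a) = C1/cos(a)^(7/5)


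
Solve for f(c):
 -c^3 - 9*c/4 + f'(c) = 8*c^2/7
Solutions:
 f(c) = C1 + c^4/4 + 8*c^3/21 + 9*c^2/8


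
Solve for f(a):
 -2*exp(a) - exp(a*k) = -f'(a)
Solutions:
 f(a) = C1 + 2*exp(a) + exp(a*k)/k


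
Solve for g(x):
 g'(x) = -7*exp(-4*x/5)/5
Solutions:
 g(x) = C1 + 7*exp(-4*x/5)/4


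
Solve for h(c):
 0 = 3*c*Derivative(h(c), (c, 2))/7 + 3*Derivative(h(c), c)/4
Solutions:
 h(c) = C1 + C2/c^(3/4)


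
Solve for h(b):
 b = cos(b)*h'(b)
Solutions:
 h(b) = C1 + Integral(b/cos(b), b)


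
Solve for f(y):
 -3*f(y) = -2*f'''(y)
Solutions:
 f(y) = C3*exp(2^(2/3)*3^(1/3)*y/2) + (C1*sin(2^(2/3)*3^(5/6)*y/4) + C2*cos(2^(2/3)*3^(5/6)*y/4))*exp(-2^(2/3)*3^(1/3)*y/4)


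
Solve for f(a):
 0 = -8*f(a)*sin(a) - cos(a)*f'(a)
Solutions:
 f(a) = C1*cos(a)^8


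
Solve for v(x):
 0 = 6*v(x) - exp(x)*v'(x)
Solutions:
 v(x) = C1*exp(-6*exp(-x))


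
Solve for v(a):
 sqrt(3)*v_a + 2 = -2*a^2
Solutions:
 v(a) = C1 - 2*sqrt(3)*a^3/9 - 2*sqrt(3)*a/3


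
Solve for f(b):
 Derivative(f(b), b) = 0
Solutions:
 f(b) = C1


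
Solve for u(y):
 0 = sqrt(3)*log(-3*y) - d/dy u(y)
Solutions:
 u(y) = C1 + sqrt(3)*y*log(-y) + sqrt(3)*y*(-1 + log(3))


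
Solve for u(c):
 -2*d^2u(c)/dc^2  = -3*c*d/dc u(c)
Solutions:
 u(c) = C1 + C2*erfi(sqrt(3)*c/2)


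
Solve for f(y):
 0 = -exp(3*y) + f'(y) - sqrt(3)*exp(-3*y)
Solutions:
 f(y) = C1 + exp(3*y)/3 - sqrt(3)*exp(-3*y)/3


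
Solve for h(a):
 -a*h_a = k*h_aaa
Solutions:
 h(a) = C1 + Integral(C2*airyai(a*(-1/k)^(1/3)) + C3*airybi(a*(-1/k)^(1/3)), a)


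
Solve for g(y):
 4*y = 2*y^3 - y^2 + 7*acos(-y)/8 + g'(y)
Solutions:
 g(y) = C1 - y^4/2 + y^3/3 + 2*y^2 - 7*y*acos(-y)/8 - 7*sqrt(1 - y^2)/8


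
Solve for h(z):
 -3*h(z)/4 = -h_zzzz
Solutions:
 h(z) = C1*exp(-sqrt(2)*3^(1/4)*z/2) + C2*exp(sqrt(2)*3^(1/4)*z/2) + C3*sin(sqrt(2)*3^(1/4)*z/2) + C4*cos(sqrt(2)*3^(1/4)*z/2)


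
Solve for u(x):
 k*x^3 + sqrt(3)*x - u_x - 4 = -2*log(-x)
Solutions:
 u(x) = C1 + k*x^4/4 + sqrt(3)*x^2/2 + 2*x*log(-x) - 6*x


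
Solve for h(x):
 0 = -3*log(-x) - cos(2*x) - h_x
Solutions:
 h(x) = C1 - 3*x*log(-x) + 3*x - sin(2*x)/2


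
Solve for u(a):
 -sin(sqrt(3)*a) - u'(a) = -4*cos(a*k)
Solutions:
 u(a) = C1 + sqrt(3)*cos(sqrt(3)*a)/3 + 4*sin(a*k)/k


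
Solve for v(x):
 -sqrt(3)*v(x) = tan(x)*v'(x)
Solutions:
 v(x) = C1/sin(x)^(sqrt(3))


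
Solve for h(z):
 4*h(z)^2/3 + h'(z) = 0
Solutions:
 h(z) = 3/(C1 + 4*z)


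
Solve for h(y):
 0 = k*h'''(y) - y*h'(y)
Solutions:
 h(y) = C1 + Integral(C2*airyai(y*(1/k)^(1/3)) + C3*airybi(y*(1/k)^(1/3)), y)


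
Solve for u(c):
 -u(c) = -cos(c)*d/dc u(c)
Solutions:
 u(c) = C1*sqrt(sin(c) + 1)/sqrt(sin(c) - 1)


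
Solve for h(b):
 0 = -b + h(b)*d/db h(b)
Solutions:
 h(b) = -sqrt(C1 + b^2)
 h(b) = sqrt(C1 + b^2)


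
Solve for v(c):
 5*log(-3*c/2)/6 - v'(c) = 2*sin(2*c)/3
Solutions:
 v(c) = C1 + 5*c*log(-c)/6 - 5*c/6 - 5*c*log(2)/6 + 5*c*log(3)/6 + cos(2*c)/3


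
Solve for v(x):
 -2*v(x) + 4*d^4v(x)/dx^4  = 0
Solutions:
 v(x) = C1*exp(-2^(3/4)*x/2) + C2*exp(2^(3/4)*x/2) + C3*sin(2^(3/4)*x/2) + C4*cos(2^(3/4)*x/2)


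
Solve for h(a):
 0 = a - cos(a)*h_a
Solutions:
 h(a) = C1 + Integral(a/cos(a), a)


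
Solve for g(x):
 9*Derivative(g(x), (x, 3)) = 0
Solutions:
 g(x) = C1 + C2*x + C3*x^2


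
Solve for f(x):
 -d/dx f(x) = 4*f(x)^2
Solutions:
 f(x) = 1/(C1 + 4*x)


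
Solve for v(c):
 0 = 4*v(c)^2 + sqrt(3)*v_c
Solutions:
 v(c) = 3/(C1 + 4*sqrt(3)*c)


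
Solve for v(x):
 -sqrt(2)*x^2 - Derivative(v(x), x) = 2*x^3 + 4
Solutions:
 v(x) = C1 - x^4/2 - sqrt(2)*x^3/3 - 4*x


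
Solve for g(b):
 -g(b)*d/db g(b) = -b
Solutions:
 g(b) = -sqrt(C1 + b^2)
 g(b) = sqrt(C1 + b^2)


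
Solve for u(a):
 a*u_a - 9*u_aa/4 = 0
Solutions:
 u(a) = C1 + C2*erfi(sqrt(2)*a/3)


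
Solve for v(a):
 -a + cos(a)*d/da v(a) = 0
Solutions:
 v(a) = C1 + Integral(a/cos(a), a)


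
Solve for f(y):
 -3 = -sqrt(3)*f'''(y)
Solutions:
 f(y) = C1 + C2*y + C3*y^2 + sqrt(3)*y^3/6


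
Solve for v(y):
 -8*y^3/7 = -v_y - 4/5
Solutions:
 v(y) = C1 + 2*y^4/7 - 4*y/5


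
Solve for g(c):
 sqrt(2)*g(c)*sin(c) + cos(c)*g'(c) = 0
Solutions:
 g(c) = C1*cos(c)^(sqrt(2))


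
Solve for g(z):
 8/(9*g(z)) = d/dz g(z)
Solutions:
 g(z) = -sqrt(C1 + 16*z)/3
 g(z) = sqrt(C1 + 16*z)/3


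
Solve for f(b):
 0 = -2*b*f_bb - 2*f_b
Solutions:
 f(b) = C1 + C2*log(b)


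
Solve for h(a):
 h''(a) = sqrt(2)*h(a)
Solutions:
 h(a) = C1*exp(-2^(1/4)*a) + C2*exp(2^(1/4)*a)


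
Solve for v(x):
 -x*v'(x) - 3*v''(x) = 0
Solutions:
 v(x) = C1 + C2*erf(sqrt(6)*x/6)


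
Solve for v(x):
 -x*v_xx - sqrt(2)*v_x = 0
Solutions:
 v(x) = C1 + C2*x^(1 - sqrt(2))


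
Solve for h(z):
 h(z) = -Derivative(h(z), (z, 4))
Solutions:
 h(z) = (C1*sin(sqrt(2)*z/2) + C2*cos(sqrt(2)*z/2))*exp(-sqrt(2)*z/2) + (C3*sin(sqrt(2)*z/2) + C4*cos(sqrt(2)*z/2))*exp(sqrt(2)*z/2)


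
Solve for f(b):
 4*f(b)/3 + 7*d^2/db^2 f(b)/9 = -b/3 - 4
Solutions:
 f(b) = C1*sin(2*sqrt(21)*b/7) + C2*cos(2*sqrt(21)*b/7) - b/4 - 3


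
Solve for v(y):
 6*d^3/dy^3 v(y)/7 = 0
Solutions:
 v(y) = C1 + C2*y + C3*y^2


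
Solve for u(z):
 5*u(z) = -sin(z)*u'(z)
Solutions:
 u(z) = C1*sqrt(cos(z) + 1)*(cos(z)^2 + 2*cos(z) + 1)/(sqrt(cos(z) - 1)*(cos(z)^2 - 2*cos(z) + 1))


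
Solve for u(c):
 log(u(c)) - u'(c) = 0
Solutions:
 li(u(c)) = C1 + c


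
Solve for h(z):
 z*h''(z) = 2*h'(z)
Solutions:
 h(z) = C1 + C2*z^3


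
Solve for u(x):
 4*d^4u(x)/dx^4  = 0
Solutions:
 u(x) = C1 + C2*x + C3*x^2 + C4*x^3


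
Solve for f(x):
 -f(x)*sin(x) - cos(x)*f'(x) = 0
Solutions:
 f(x) = C1*cos(x)


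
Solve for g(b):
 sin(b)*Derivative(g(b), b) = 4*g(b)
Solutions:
 g(b) = C1*(cos(b)^2 - 2*cos(b) + 1)/(cos(b)^2 + 2*cos(b) + 1)


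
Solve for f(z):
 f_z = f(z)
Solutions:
 f(z) = C1*exp(z)


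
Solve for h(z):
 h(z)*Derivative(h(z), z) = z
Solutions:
 h(z) = -sqrt(C1 + z^2)
 h(z) = sqrt(C1 + z^2)


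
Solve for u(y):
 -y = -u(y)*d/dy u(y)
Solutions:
 u(y) = -sqrt(C1 + y^2)
 u(y) = sqrt(C1 + y^2)


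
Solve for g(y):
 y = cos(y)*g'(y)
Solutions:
 g(y) = C1 + Integral(y/cos(y), y)


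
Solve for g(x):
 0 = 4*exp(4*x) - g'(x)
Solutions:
 g(x) = C1 + exp(4*x)


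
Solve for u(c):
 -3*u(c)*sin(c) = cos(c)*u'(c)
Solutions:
 u(c) = C1*cos(c)^3


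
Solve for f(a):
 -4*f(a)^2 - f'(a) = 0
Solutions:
 f(a) = 1/(C1 + 4*a)


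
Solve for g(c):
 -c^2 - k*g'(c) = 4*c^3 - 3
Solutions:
 g(c) = C1 - c^4/k - c^3/(3*k) + 3*c/k


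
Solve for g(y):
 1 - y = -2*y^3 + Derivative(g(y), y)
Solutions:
 g(y) = C1 + y^4/2 - y^2/2 + y


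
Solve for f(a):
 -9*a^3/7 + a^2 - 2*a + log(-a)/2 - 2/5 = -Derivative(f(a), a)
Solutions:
 f(a) = C1 + 9*a^4/28 - a^3/3 + a^2 - a*log(-a)/2 + 9*a/10


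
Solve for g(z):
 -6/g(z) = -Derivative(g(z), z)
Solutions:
 g(z) = -sqrt(C1 + 12*z)
 g(z) = sqrt(C1 + 12*z)


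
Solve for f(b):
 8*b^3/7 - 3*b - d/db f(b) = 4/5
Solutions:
 f(b) = C1 + 2*b^4/7 - 3*b^2/2 - 4*b/5


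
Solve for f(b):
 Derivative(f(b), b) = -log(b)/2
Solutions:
 f(b) = C1 - b*log(b)/2 + b/2


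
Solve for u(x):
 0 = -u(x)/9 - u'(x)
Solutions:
 u(x) = C1*exp(-x/9)


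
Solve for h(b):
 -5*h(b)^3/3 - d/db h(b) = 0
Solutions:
 h(b) = -sqrt(6)*sqrt(-1/(C1 - 5*b))/2
 h(b) = sqrt(6)*sqrt(-1/(C1 - 5*b))/2


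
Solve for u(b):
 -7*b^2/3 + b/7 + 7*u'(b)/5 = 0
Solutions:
 u(b) = C1 + 5*b^3/9 - 5*b^2/98


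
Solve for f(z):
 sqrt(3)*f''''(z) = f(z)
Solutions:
 f(z) = C1*exp(-3^(7/8)*z/3) + C2*exp(3^(7/8)*z/3) + C3*sin(3^(7/8)*z/3) + C4*cos(3^(7/8)*z/3)


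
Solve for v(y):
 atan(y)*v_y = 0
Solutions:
 v(y) = C1


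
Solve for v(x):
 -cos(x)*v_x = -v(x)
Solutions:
 v(x) = C1*sqrt(sin(x) + 1)/sqrt(sin(x) - 1)


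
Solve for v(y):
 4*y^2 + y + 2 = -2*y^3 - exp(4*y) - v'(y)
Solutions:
 v(y) = C1 - y^4/2 - 4*y^3/3 - y^2/2 - 2*y - exp(4*y)/4


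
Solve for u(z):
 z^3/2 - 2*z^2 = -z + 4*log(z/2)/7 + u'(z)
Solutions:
 u(z) = C1 + z^4/8 - 2*z^3/3 + z^2/2 - 4*z*log(z)/7 + 4*z*log(2)/7 + 4*z/7


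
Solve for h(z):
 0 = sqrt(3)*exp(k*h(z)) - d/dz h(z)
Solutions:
 h(z) = Piecewise((log(-1/(C1*k + sqrt(3)*k*z))/k, Ne(k, 0)), (nan, True))
 h(z) = Piecewise((C1 + sqrt(3)*z, Eq(k, 0)), (nan, True))


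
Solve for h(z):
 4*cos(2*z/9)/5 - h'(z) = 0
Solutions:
 h(z) = C1 + 18*sin(2*z/9)/5


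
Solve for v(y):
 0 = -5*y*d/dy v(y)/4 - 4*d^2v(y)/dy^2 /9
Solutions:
 v(y) = C1 + C2*erf(3*sqrt(10)*y/8)


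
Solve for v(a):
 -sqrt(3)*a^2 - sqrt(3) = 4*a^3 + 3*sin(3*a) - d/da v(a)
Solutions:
 v(a) = C1 + a^4 + sqrt(3)*a^3/3 + sqrt(3)*a - cos(3*a)


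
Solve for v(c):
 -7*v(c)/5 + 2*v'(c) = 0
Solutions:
 v(c) = C1*exp(7*c/10)


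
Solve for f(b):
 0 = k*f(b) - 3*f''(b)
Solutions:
 f(b) = C1*exp(-sqrt(3)*b*sqrt(k)/3) + C2*exp(sqrt(3)*b*sqrt(k)/3)


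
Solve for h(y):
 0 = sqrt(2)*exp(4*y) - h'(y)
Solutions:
 h(y) = C1 + sqrt(2)*exp(4*y)/4


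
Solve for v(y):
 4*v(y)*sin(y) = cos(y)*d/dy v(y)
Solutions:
 v(y) = C1/cos(y)^4


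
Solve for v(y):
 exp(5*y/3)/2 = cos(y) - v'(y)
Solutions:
 v(y) = C1 - 3*exp(5*y/3)/10 + sin(y)


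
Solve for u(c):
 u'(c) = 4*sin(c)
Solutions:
 u(c) = C1 - 4*cos(c)


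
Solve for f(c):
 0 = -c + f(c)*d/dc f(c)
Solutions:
 f(c) = -sqrt(C1 + c^2)
 f(c) = sqrt(C1 + c^2)


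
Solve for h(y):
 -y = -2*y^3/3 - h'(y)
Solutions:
 h(y) = C1 - y^4/6 + y^2/2


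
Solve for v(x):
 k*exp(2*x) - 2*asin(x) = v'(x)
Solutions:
 v(x) = C1 + k*exp(2*x)/2 - 2*x*asin(x) - 2*sqrt(1 - x^2)


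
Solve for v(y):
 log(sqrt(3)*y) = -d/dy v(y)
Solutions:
 v(y) = C1 - y*log(y) - y*log(3)/2 + y


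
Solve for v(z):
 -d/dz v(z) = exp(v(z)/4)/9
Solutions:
 v(z) = 4*log(1/(C1 + z)) + 8*log(6)


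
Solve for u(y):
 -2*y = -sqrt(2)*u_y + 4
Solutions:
 u(y) = C1 + sqrt(2)*y^2/2 + 2*sqrt(2)*y


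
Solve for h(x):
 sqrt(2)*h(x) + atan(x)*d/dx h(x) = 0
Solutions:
 h(x) = C1*exp(-sqrt(2)*Integral(1/atan(x), x))


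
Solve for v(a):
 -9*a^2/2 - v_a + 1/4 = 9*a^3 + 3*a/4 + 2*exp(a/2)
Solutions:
 v(a) = C1 - 9*a^4/4 - 3*a^3/2 - 3*a^2/8 + a/4 - 4*exp(a/2)


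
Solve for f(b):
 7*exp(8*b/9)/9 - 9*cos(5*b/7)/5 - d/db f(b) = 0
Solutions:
 f(b) = C1 + 7*exp(8*b/9)/8 - 63*sin(5*b/7)/25


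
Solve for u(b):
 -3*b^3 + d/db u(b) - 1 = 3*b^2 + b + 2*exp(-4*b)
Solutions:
 u(b) = C1 + 3*b^4/4 + b^3 + b^2/2 + b - exp(-4*b)/2


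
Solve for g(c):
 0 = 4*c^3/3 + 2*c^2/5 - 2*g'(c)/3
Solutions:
 g(c) = C1 + c^4/2 + c^3/5


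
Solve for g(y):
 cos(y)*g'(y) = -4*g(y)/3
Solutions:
 g(y) = C1*(sin(y) - 1)^(2/3)/(sin(y) + 1)^(2/3)


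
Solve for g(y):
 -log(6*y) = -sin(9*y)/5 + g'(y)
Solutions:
 g(y) = C1 - y*log(y) - y*log(6) + y - cos(9*y)/45


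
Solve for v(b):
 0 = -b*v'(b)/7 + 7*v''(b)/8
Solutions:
 v(b) = C1 + C2*erfi(2*b/7)


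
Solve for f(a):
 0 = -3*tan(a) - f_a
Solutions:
 f(a) = C1 + 3*log(cos(a))


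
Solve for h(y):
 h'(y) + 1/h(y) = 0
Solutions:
 h(y) = -sqrt(C1 - 2*y)
 h(y) = sqrt(C1 - 2*y)


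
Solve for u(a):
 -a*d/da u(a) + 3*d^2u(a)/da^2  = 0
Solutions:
 u(a) = C1 + C2*erfi(sqrt(6)*a/6)


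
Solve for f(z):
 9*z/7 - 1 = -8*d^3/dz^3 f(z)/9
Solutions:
 f(z) = C1 + C2*z + C3*z^2 - 27*z^4/448 + 3*z^3/16


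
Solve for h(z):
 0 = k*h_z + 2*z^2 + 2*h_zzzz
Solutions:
 h(z) = C1 + C2*exp(2^(2/3)*z*(-k)^(1/3)/2) + C3*exp(2^(2/3)*z*(-k)^(1/3)*(-1 + sqrt(3)*I)/4) + C4*exp(-2^(2/3)*z*(-k)^(1/3)*(1 + sqrt(3)*I)/4) - 2*z^3/(3*k)


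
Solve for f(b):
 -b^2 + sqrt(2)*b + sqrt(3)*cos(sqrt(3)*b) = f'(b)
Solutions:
 f(b) = C1 - b^3/3 + sqrt(2)*b^2/2 + sin(sqrt(3)*b)


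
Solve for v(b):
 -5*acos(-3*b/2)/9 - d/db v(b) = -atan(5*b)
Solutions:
 v(b) = C1 - 5*b*acos(-3*b/2)/9 + b*atan(5*b) - 5*sqrt(4 - 9*b^2)/27 - log(25*b^2 + 1)/10


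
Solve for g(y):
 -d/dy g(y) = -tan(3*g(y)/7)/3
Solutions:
 g(y) = -7*asin(C1*exp(y/7))/3 + 7*pi/3
 g(y) = 7*asin(C1*exp(y/7))/3


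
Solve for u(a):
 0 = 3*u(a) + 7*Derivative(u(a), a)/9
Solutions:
 u(a) = C1*exp(-27*a/7)


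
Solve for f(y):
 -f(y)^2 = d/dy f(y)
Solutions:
 f(y) = 1/(C1 + y)


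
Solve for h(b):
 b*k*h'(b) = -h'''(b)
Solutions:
 h(b) = C1 + Integral(C2*airyai(b*(-k)^(1/3)) + C3*airybi(b*(-k)^(1/3)), b)


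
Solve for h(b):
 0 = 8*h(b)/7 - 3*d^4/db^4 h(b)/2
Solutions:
 h(b) = C1*exp(-2*21^(3/4)*b/21) + C2*exp(2*21^(3/4)*b/21) + C3*sin(2*21^(3/4)*b/21) + C4*cos(2*21^(3/4)*b/21)


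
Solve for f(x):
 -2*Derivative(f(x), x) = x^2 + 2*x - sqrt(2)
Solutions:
 f(x) = C1 - x^3/6 - x^2/2 + sqrt(2)*x/2


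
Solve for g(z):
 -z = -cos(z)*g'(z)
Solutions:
 g(z) = C1 + Integral(z/cos(z), z)


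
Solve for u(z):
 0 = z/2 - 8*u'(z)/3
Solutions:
 u(z) = C1 + 3*z^2/32


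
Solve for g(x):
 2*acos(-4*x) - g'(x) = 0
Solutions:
 g(x) = C1 + 2*x*acos(-4*x) + sqrt(1 - 16*x^2)/2


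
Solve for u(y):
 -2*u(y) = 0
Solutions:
 u(y) = 0


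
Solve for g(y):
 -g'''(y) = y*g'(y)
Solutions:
 g(y) = C1 + Integral(C2*airyai(-y) + C3*airybi(-y), y)


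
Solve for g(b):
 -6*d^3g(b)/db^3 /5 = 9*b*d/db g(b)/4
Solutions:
 g(b) = C1 + Integral(C2*airyai(-15^(1/3)*b/2) + C3*airybi(-15^(1/3)*b/2), b)


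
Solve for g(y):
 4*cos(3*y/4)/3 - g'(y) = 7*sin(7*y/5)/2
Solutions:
 g(y) = C1 + 16*sin(3*y/4)/9 + 5*cos(7*y/5)/2


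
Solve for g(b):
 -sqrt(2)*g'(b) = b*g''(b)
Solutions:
 g(b) = C1 + C2*b^(1 - sqrt(2))


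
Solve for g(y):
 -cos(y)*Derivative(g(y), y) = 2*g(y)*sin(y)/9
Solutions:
 g(y) = C1*cos(y)^(2/9)


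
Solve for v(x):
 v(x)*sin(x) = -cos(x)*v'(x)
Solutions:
 v(x) = C1*cos(x)


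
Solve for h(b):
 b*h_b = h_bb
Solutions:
 h(b) = C1 + C2*erfi(sqrt(2)*b/2)


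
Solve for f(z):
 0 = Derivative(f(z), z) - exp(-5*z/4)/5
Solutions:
 f(z) = C1 - 4*exp(-5*z/4)/25


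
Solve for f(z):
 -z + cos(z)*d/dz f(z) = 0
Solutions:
 f(z) = C1 + Integral(z/cos(z), z)


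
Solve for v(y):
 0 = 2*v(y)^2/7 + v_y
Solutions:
 v(y) = 7/(C1 + 2*y)


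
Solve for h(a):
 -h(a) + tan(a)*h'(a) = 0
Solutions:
 h(a) = C1*sin(a)


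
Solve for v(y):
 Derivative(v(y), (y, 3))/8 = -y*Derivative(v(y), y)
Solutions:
 v(y) = C1 + Integral(C2*airyai(-2*y) + C3*airybi(-2*y), y)


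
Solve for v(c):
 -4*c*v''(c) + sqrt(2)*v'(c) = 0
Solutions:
 v(c) = C1 + C2*c^(sqrt(2)/4 + 1)


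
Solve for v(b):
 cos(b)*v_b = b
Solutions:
 v(b) = C1 + Integral(b/cos(b), b)


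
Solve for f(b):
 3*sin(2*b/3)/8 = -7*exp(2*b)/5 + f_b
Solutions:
 f(b) = C1 + 7*exp(2*b)/10 - 9*cos(2*b/3)/16


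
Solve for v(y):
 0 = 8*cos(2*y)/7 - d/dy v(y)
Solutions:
 v(y) = C1 + 4*sin(2*y)/7


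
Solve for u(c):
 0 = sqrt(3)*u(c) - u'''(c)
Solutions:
 u(c) = C3*exp(3^(1/6)*c) + (C1*sin(3^(2/3)*c/2) + C2*cos(3^(2/3)*c/2))*exp(-3^(1/6)*c/2)


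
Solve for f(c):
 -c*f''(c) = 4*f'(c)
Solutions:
 f(c) = C1 + C2/c^3


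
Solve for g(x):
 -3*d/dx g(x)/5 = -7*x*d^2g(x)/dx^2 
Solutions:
 g(x) = C1 + C2*x^(38/35)


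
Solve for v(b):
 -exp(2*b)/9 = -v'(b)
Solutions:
 v(b) = C1 + exp(2*b)/18


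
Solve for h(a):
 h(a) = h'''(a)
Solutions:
 h(a) = C3*exp(a) + (C1*sin(sqrt(3)*a/2) + C2*cos(sqrt(3)*a/2))*exp(-a/2)


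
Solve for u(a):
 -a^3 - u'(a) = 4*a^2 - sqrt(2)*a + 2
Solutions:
 u(a) = C1 - a^4/4 - 4*a^3/3 + sqrt(2)*a^2/2 - 2*a


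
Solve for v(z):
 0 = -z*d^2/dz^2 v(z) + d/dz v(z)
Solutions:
 v(z) = C1 + C2*z^2


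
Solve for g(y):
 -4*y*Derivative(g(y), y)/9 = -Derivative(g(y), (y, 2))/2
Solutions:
 g(y) = C1 + C2*erfi(2*y/3)


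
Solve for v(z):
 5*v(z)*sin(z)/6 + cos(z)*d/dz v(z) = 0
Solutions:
 v(z) = C1*cos(z)^(5/6)


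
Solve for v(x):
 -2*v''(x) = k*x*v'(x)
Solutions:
 v(x) = Piecewise((-sqrt(pi)*C1*erf(sqrt(k)*x/2)/sqrt(k) - C2, (k > 0) | (k < 0)), (-C1*x - C2, True))


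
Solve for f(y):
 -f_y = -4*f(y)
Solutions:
 f(y) = C1*exp(4*y)


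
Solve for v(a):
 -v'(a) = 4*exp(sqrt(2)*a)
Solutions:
 v(a) = C1 - 2*sqrt(2)*exp(sqrt(2)*a)


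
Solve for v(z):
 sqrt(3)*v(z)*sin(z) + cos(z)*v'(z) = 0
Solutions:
 v(z) = C1*cos(z)^(sqrt(3))


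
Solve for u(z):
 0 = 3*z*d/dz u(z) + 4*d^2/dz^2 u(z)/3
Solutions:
 u(z) = C1 + C2*erf(3*sqrt(2)*z/4)


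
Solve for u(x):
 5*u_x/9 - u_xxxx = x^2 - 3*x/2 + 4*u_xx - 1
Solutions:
 u(x) = C1 + C2*exp(-x*(-8*18^(1/3)/(5 + sqrt(793))^(1/3) + 12^(1/3)*(5 + sqrt(793))^(1/3))/12)*sin(2^(1/3)*3^(1/6)*x*(2/(5 + sqrt(793))^(1/3) + 2^(1/3)*3^(2/3)*(5 + sqrt(793))^(1/3)/12)) + C3*exp(-x*(-8*18^(1/3)/(5 + sqrt(793))^(1/3) + 12^(1/3)*(5 + sqrt(793))^(1/3))/12)*cos(2^(1/3)*3^(1/6)*x*(2/(5 + sqrt(793))^(1/3) + 2^(1/3)*3^(2/3)*(5 + sqrt(793))^(1/3)/12)) + C4*exp(x*(-8*18^(1/3)/(5 + sqrt(793))^(1/3) + 12^(1/3)*(5 + sqrt(793))^(1/3))/6) + 3*x^3/5 + 1161*x^2/100 + 20673*x/125


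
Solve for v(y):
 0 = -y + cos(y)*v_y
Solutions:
 v(y) = C1 + Integral(y/cos(y), y)


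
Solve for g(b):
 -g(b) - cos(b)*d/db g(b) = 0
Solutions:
 g(b) = C1*sqrt(sin(b) - 1)/sqrt(sin(b) + 1)


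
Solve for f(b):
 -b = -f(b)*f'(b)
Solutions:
 f(b) = -sqrt(C1 + b^2)
 f(b) = sqrt(C1 + b^2)


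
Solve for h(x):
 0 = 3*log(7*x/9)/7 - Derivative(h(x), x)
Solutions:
 h(x) = C1 + 3*x*log(x)/7 - 6*x*log(3)/7 - 3*x/7 + 3*x*log(7)/7


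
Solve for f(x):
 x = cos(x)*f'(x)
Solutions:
 f(x) = C1 + Integral(x/cos(x), x)


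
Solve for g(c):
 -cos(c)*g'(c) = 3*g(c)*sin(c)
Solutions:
 g(c) = C1*cos(c)^3


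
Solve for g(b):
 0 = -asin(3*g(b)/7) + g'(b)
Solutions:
 Integral(1/asin(3*_y/7), (_y, g(b))) = C1 + b


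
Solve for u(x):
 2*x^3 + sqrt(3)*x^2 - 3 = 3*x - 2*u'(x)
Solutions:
 u(x) = C1 - x^4/4 - sqrt(3)*x^3/6 + 3*x^2/4 + 3*x/2


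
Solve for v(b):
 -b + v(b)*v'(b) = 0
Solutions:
 v(b) = -sqrt(C1 + b^2)
 v(b) = sqrt(C1 + b^2)


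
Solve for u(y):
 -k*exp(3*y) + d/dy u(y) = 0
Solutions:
 u(y) = C1 + k*exp(3*y)/3


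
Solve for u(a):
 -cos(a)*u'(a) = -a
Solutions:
 u(a) = C1 + Integral(a/cos(a), a)


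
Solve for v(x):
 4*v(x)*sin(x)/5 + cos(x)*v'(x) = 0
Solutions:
 v(x) = C1*cos(x)^(4/5)


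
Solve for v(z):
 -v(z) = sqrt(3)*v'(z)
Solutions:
 v(z) = C1*exp(-sqrt(3)*z/3)


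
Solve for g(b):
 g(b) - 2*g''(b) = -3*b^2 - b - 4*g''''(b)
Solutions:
 g(b) = -3*b^2 - b + (C1*sin(sqrt(2)*b/4) + C2*cos(sqrt(2)*b/4))*exp(-sqrt(6)*b/4) + (C3*sin(sqrt(2)*b/4) + C4*cos(sqrt(2)*b/4))*exp(sqrt(6)*b/4) - 12


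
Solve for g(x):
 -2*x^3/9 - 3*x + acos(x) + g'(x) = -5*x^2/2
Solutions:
 g(x) = C1 + x^4/18 - 5*x^3/6 + 3*x^2/2 - x*acos(x) + sqrt(1 - x^2)


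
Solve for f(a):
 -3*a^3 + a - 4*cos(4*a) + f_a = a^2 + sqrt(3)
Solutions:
 f(a) = C1 + 3*a^4/4 + a^3/3 - a^2/2 + sqrt(3)*a + sin(4*a)


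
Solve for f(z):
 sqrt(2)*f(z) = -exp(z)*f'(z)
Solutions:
 f(z) = C1*exp(sqrt(2)*exp(-z))


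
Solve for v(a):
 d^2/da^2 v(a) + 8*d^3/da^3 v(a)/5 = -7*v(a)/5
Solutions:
 v(a) = C1*exp(a*(-10 + 25/(24*sqrt(66129) + 6173)^(1/3) + (24*sqrt(66129) + 6173)^(1/3))/48)*sin(sqrt(3)*a*(-(24*sqrt(66129) + 6173)^(1/3) + 25/(24*sqrt(66129) + 6173)^(1/3))/48) + C2*exp(a*(-10 + 25/(24*sqrt(66129) + 6173)^(1/3) + (24*sqrt(66129) + 6173)^(1/3))/48)*cos(sqrt(3)*a*(-(24*sqrt(66129) + 6173)^(1/3) + 25/(24*sqrt(66129) + 6173)^(1/3))/48) + C3*exp(-a*(25/(24*sqrt(66129) + 6173)^(1/3) + 5 + (24*sqrt(66129) + 6173)^(1/3))/24)


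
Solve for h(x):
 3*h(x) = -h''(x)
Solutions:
 h(x) = C1*sin(sqrt(3)*x) + C2*cos(sqrt(3)*x)


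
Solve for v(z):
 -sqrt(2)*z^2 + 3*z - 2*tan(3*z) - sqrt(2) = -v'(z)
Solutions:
 v(z) = C1 + sqrt(2)*z^3/3 - 3*z^2/2 + sqrt(2)*z - 2*log(cos(3*z))/3


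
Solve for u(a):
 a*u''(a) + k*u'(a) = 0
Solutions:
 u(a) = C1 + a^(1 - re(k))*(C2*sin(log(a)*Abs(im(k))) + C3*cos(log(a)*im(k)))


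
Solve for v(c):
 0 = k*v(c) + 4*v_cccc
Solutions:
 v(c) = C1*exp(-sqrt(2)*c*(-k)^(1/4)/2) + C2*exp(sqrt(2)*c*(-k)^(1/4)/2) + C3*exp(-sqrt(2)*I*c*(-k)^(1/4)/2) + C4*exp(sqrt(2)*I*c*(-k)^(1/4)/2)


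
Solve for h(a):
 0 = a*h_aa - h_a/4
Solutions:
 h(a) = C1 + C2*a^(5/4)


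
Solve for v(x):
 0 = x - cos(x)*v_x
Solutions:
 v(x) = C1 + Integral(x/cos(x), x)


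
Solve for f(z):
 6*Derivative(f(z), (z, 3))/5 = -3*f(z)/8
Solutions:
 f(z) = C3*exp(-2^(2/3)*5^(1/3)*z/4) + (C1*sin(2^(2/3)*sqrt(3)*5^(1/3)*z/8) + C2*cos(2^(2/3)*sqrt(3)*5^(1/3)*z/8))*exp(2^(2/3)*5^(1/3)*z/8)


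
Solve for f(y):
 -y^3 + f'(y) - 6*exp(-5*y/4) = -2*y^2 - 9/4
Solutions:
 f(y) = C1 + y^4/4 - 2*y^3/3 - 9*y/4 - 24*exp(-5*y/4)/5


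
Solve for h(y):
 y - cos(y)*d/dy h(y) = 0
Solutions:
 h(y) = C1 + Integral(y/cos(y), y)


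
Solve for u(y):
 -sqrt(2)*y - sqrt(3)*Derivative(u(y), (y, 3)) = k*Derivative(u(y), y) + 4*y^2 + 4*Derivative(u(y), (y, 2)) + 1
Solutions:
 u(y) = C1 + C2*exp(sqrt(3)*y*(sqrt(-sqrt(3)*k + 4) - 2)/3) + C3*exp(-sqrt(3)*y*(sqrt(-sqrt(3)*k + 4) + 2)/3) - 4*y^3/(3*k) - sqrt(2)*y^2/(2*k) - y/k + 16*y^2/k^2 + 4*sqrt(2)*y/k^2 + 8*sqrt(3)*y/k^2 - 128*y/k^3


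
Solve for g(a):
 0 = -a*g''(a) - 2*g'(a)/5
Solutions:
 g(a) = C1 + C2*a^(3/5)


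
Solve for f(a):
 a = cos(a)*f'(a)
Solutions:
 f(a) = C1 + Integral(a/cos(a), a)


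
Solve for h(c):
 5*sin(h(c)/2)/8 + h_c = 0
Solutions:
 5*c/8 + log(cos(h(c)/2) - 1) - log(cos(h(c)/2) + 1) = C1


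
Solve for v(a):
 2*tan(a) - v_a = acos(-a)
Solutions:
 v(a) = C1 - a*acos(-a) - sqrt(1 - a^2) - 2*log(cos(a))


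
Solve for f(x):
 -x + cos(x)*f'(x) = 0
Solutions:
 f(x) = C1 + Integral(x/cos(x), x)


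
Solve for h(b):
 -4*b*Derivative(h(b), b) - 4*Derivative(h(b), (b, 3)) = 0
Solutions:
 h(b) = C1 + Integral(C2*airyai(-b) + C3*airybi(-b), b)


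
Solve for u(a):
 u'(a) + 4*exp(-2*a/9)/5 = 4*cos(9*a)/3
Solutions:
 u(a) = C1 + 4*sin(9*a)/27 + 18*exp(-2*a/9)/5


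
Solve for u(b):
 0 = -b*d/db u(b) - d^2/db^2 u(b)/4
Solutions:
 u(b) = C1 + C2*erf(sqrt(2)*b)


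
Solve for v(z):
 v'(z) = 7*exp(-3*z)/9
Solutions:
 v(z) = C1 - 7*exp(-3*z)/27


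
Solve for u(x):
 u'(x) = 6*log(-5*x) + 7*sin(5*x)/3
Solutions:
 u(x) = C1 + 6*x*log(-x) - 6*x + 6*x*log(5) - 7*cos(5*x)/15


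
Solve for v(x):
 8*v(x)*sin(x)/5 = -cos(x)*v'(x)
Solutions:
 v(x) = C1*cos(x)^(8/5)


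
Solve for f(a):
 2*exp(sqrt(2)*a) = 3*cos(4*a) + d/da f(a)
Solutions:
 f(a) = C1 + sqrt(2)*exp(sqrt(2)*a) - 3*sin(4*a)/4


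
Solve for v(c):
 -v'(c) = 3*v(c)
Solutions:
 v(c) = C1*exp(-3*c)


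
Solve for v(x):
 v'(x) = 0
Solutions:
 v(x) = C1


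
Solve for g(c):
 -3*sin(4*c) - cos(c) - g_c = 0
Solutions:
 g(c) = C1 - sin(c) + 3*cos(4*c)/4


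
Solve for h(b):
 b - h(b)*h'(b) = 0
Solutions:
 h(b) = -sqrt(C1 + b^2)
 h(b) = sqrt(C1 + b^2)


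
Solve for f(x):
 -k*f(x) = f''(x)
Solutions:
 f(x) = C1*exp(-x*sqrt(-k)) + C2*exp(x*sqrt(-k))


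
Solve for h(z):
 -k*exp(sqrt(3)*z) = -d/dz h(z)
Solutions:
 h(z) = C1 + sqrt(3)*k*exp(sqrt(3)*z)/3


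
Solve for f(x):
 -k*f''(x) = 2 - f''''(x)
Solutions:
 f(x) = C1 + C2*x + C3*exp(-sqrt(k)*x) + C4*exp(sqrt(k)*x) - x^2/k


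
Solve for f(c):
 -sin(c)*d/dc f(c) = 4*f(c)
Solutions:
 f(c) = C1*(cos(c)^2 + 2*cos(c) + 1)/(cos(c)^2 - 2*cos(c) + 1)


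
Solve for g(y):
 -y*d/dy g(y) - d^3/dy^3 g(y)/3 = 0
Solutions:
 g(y) = C1 + Integral(C2*airyai(-3^(1/3)*y) + C3*airybi(-3^(1/3)*y), y)


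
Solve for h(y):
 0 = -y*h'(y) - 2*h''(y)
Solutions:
 h(y) = C1 + C2*erf(y/2)


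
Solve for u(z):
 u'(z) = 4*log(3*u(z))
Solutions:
 -Integral(1/(log(_y) + log(3)), (_y, u(z)))/4 = C1 - z


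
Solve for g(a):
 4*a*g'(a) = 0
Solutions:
 g(a) = C1


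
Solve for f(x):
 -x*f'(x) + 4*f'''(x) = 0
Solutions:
 f(x) = C1 + Integral(C2*airyai(2^(1/3)*x/2) + C3*airybi(2^(1/3)*x/2), x)


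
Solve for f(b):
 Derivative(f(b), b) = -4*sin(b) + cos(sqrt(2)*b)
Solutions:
 f(b) = C1 + sqrt(2)*sin(sqrt(2)*b)/2 + 4*cos(b)


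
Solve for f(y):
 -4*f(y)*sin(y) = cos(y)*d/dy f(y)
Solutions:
 f(y) = C1*cos(y)^4


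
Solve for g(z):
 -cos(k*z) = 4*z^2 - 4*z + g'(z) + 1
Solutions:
 g(z) = C1 - 4*z^3/3 + 2*z^2 - z - sin(k*z)/k
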